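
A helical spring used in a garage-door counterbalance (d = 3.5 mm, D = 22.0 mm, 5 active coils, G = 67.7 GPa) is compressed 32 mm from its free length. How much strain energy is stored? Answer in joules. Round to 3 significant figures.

k = Gd⁴/(8D³N_a) = (67.7×10³)(3.5⁴)/(8·22.0³·5) = 23.852 N/mm
U = ½kδ² = 0.5 × 23.852 × 32² = 12212 N·mm = 12.212 J

12.2 J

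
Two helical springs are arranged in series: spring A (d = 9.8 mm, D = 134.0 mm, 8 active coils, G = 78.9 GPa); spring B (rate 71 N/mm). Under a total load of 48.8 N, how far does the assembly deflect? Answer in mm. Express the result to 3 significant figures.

11.0 mm

k_A = Gd⁴/(8D³N_a) = (78.9×10³)(9.8⁴)/(8·134.0³·8) = 4.7259 N/mm
Series: 1/k_eq = 1/4.7259 + 1/71 = 0.22568; k_eq = 4.431 N/mm
δ = F/k_eq = 48.8/4.431 = 11.013 mm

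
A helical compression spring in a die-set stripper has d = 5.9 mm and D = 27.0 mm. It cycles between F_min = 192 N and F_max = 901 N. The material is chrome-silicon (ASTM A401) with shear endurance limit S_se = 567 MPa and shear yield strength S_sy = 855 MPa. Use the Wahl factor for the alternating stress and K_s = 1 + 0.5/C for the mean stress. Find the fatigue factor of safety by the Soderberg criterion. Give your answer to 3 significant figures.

C = D/d = 27.0/5.9 = 4.5763; K_W = (4C−1)/(4C−4)+0.615/C = 1.3441; K_s = 1+0.5/C = 1.1093
F_a = (F_max−F_min)/2 = 354.5 N; F_m = (F_max+F_min)/2 = 546.5 N
τ_a = K_W·8F_aD/(πd³) = 1.3441 × 118.68 = 159.51 MPa
τ_m = K_s·8F_mD/(πd³) = 1.1093 × 182.95 = 202.94 MPa
Soderberg: 1/n_f = τ_a/S_se + τ_m/S_sy = 159.51/567 + 202.94/855 = 0.28133 + 0.23736 = 0.51869
n_f = 1/0.51869 = 1.928

1.93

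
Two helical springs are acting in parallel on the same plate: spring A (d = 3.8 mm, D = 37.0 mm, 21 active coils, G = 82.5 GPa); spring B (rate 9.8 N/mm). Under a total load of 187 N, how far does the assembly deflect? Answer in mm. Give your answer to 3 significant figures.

k_A = Gd⁴/(8D³N_a) = (82.5×10³)(3.8⁴)/(8·37.0³·21) = 2.0215 N/mm
Parallel: k_eq = 2.0215 + 9.8 = 11.822 N/mm
δ = F/k_eq = 187/11.822 = 15.819 mm

15.8 mm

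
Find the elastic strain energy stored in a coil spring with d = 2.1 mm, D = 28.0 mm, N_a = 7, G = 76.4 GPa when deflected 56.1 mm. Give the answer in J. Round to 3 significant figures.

1.90 J

k = Gd⁴/(8D³N_a) = (76.4×10³)(2.1⁴)/(8·28.0³·7) = 1.2087 N/mm
U = ½kδ² = 0.5 × 1.2087 × 56.1² = 1902 N·mm = 1.902 J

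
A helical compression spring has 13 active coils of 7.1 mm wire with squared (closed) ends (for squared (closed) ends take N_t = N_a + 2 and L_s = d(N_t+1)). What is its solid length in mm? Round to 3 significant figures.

squared (closed) ends: N_t = N_a + 2 = 13 + 2 = 15
L_s = d·(N_t+1) = 7.1 × 16 = 113.6 mm

114 mm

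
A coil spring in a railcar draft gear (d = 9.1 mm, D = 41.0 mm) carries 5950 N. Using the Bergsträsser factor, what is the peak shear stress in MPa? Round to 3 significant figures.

Spring index C = D/d = 41.0/9.1 = 4.5055
K_B = (4C+2)/(4C−3) = 20.022/15.022 = 1.3328
τ₀ = 8FD/(πd³) = 8·5950·41.0/(π·9.1³) = 1.9516e+06/2367.4 = 824.36 MPa
τ_max = K·τ₀ = 1.3328 × 824.36 = 1098.7 MPa

1100 MPa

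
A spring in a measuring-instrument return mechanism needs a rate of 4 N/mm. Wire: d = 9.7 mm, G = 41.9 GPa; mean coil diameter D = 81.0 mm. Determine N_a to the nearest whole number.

N_a = Gd⁴/(8D³k) = (41.9×10³ × 9.7⁴)/(8 × 81.0³ × 4)
    = 3.70938e+08 / 1.70061e+07 = 21.81 → 22 coils

22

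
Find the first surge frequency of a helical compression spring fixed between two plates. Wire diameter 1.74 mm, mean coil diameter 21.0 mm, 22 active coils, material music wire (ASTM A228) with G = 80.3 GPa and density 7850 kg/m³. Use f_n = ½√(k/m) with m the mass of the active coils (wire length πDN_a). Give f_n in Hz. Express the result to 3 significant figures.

64.6 Hz

k = Gd⁴/(8D³N_a) = (80.3×10³)(1.74⁴)/(8·21.0³·22) = 0.45159 N/mm = 451.59 N/m
Wire length L = πDN_a = π·21.0·22 = 1451.4 mm
m = ρ·(πd²/4)·L = 7850 × 2.3779×10⁻⁶ m² × 1.4514 m = 0.027093 kg
f_n = ½√(k/m) = 0.5·√(451.59/0.027093) = 0.5·√(16668) = 64.553 Hz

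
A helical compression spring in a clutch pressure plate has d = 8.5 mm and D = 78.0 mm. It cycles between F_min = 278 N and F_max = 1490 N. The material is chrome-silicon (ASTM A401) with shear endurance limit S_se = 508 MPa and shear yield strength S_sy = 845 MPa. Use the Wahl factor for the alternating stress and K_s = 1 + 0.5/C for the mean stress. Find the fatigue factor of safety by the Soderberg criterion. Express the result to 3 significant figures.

C = D/d = 78.0/8.5 = 9.1765; K_W = (4C−1)/(4C−4)+0.615/C = 1.1587; K_s = 1+0.5/C = 1.0545
F_a = (F_max−F_min)/2 = 606 N; F_m = (F_max+F_min)/2 = 884 N
τ_a = K_W·8F_aD/(πd³) = 1.1587 × 196 = 227.11 MPa
τ_m = K_s·8F_mD/(πd³) = 1.0545 × 285.91 = 301.49 MPa
Soderberg: 1/n_f = τ_a/S_se + τ_m/S_sy = 227.11/508 + 301.49/845 = 0.44707 + 0.35679 = 0.80386
n_f = 1/0.80386 = 1.244

1.24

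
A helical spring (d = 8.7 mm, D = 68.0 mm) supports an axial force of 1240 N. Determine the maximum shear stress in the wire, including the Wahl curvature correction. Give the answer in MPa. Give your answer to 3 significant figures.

Spring index C = D/d = 68.0/8.7 = 7.8161
K_W = (4C−1)/(4C−4) + 0.615/C = 30.264/27.264 + 0.0787 = 1.1887
τ₀ = 8FD/(πd³) = 8·1240·68.0/(π·8.7³) = 674560/2068.7 = 326.07 MPa
τ_max = K·τ₀ = 1.1887 × 326.07 = 387.61 MPa

388 MPa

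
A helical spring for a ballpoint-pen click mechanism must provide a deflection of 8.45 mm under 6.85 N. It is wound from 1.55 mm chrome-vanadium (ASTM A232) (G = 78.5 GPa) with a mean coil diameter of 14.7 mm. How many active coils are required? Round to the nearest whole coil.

22

Required rate k = F/δ = 6.85/8.45 = 0.81065 N/mm
N_a = Gd⁴/(8D³k) = (78.5×10³ × 1.55⁴)/(8 × 14.7³ × 0.81065)
    = 453102 / 20600.4 = 21.99 → 22 coils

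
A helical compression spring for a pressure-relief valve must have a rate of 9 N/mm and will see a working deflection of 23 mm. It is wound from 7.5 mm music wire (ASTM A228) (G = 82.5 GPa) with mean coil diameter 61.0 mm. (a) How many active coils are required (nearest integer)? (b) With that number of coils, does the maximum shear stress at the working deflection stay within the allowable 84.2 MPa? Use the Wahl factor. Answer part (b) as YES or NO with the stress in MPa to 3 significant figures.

N_a = Gd⁴/(8D³k) = (82.5×10³)(7.5⁴)/(8·61.0³·9) = 15.97 → N_a = 16
Actual rate k = Gd⁴/(8D³·16) = 8.9846 N/mm
Working load F = kδ = 8.9846·23 = 206.65 N
C = 61.0/7.5 = 8.1333; K_W = (4C−1)/(4C−4)+0.615/C = 1.1808
τ_max = K_W·8FD/(πd³) = 1.1808·76.088 = 89.841 MPa
τ_max > 84.2 MPa → exceeds allowable

(a) 16 coils; (b) NO, τ_max = 89.8 MPa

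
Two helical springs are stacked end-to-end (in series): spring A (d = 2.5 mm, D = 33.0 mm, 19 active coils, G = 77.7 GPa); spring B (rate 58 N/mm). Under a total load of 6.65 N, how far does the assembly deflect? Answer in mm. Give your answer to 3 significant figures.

k_A = Gd⁴/(8D³N_a) = (77.7×10³)(2.5⁴)/(8·33.0³·19) = 0.55564 N/mm
Series: 1/k_eq = 1/0.55564 + 1/58 = 1.817; k_eq = 0.55037 N/mm
δ = F/k_eq = 6.65/0.55037 = 12.083 mm

12.1 mm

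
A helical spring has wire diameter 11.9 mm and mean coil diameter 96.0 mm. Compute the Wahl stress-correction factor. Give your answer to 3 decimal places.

C = D/d = 96.0/11.9 = 8.0672
K_W = (4C−1)/(4C−4) + 0.615/C = 31.269/28.269 + 0.0762 = 1.1824

1.182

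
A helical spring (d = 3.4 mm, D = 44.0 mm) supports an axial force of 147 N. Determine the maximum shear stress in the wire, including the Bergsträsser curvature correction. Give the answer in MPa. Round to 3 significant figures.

Spring index C = D/d = 44.0/3.4 = 12.9412
K_B = (4C+2)/(4C−3) = 53.765/48.765 = 1.1025
τ₀ = 8FD/(πd³) = 8·147·44.0/(π·3.4³) = 51744/123.48 = 419.06 MPa
τ_max = K·τ₀ = 1.1025 × 419.06 = 462.02 MPa

462 MPa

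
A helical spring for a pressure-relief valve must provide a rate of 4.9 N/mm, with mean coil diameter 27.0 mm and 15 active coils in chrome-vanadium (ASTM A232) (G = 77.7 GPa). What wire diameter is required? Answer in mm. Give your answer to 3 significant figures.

d = (8D³N_a·k / G)^(1/4) = (8·27.0³·15·4.9 / (77.7×10³))^0.25
  = (148.95)^0.25 = 3.4935 mm

3.49 mm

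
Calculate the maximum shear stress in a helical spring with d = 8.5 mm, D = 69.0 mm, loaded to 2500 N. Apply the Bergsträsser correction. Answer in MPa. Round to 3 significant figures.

Spring index C = D/d = 69.0/8.5 = 8.1176
K_B = (4C+2)/(4C−3) = 34.471/29.471 = 1.1697
τ₀ = 8FD/(πd³) = 8·2500·69.0/(π·8.5³) = 1.38e+06/1929.3 = 715.27 MPa
τ_max = K·τ₀ = 1.1697 × 715.27 = 836.63 MPa

837 MPa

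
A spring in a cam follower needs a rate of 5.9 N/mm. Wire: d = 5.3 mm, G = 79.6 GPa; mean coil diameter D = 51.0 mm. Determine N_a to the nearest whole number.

N_a = Gd⁴/(8D³k) = (79.6×10³ × 5.3⁴)/(8 × 51.0³ × 5.9)
    = 6.28082e+07 / 6.26113e+06 = 10.03 → 10 coils

10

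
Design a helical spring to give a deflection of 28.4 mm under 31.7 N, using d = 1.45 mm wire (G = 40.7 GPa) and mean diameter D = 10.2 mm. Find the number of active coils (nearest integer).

Required rate k = F/δ = 31.7/28.4 = 1.1162 N/mm
N_a = Gd⁴/(8D³k) = (40.7×10³ × 1.45⁴)/(8 × 10.2³ × 1.1162)
    = 179915 / 9476.14 = 18.99 → 19 coils

19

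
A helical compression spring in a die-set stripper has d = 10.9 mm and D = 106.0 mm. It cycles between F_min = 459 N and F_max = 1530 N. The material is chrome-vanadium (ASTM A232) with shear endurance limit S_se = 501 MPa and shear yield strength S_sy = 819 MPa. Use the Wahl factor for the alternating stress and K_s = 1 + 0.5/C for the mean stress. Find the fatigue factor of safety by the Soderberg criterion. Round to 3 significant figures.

C = D/d = 106.0/10.9 = 9.7248; K_W = (4C−1)/(4C−4)+0.615/C = 1.1492; K_s = 1+0.5/C = 1.0514
F_a = (F_max−F_min)/2 = 535.5 N; F_m = (F_max+F_min)/2 = 994.5 N
τ_a = K_W·8F_aD/(πd³) = 1.1492 × 111.62 = 128.27 MPa
τ_m = K_s·8F_mD/(πd³) = 1.0514 × 207.29 = 217.94 MPa
Soderberg: 1/n_f = τ_a/S_se + τ_m/S_sy = 128.27/501 + 217.94/819 = 0.25603 + 0.26611 = 0.52214
n_f = 1/0.52214 = 1.915

1.92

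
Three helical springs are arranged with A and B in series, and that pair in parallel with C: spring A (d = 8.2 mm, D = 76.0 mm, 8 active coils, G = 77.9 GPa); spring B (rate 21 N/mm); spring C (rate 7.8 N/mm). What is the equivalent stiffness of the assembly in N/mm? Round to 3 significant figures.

15.7 N/mm

k_A = Gd⁴/(8D³N_a) = (77.9×10³)(8.2⁴)/(8·76.0³·8) = 12.536 N/mm
Springs A,B series: k_AB = 1/(1/12.536+1/21) = 7.8501 N/mm; parallel with C: k_eq = 7.8501+7.8 = 15.65 N/mm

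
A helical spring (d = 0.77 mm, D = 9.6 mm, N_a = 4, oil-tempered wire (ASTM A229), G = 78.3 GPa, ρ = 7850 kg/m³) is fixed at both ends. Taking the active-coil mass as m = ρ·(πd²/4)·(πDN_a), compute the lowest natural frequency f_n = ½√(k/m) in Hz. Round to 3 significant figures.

742 Hz

k = Gd⁴/(8D³N_a) = (78.3×10³)(0.77⁴)/(8·9.6³·4) = 0.97221 N/mm = 972.21 N/m
Wire length L = πDN_a = π·9.6·4 = 120.64 mm
m = ρ·(πd²/4)·L = 7850 × 0.46566×10⁻⁶ m² × 0.12064 m = 0.00044098 kg
f_n = ½√(k/m) = 0.5·√(972.21/0.00044098) = 0.5·√(2.2046e+06) = 742.4 Hz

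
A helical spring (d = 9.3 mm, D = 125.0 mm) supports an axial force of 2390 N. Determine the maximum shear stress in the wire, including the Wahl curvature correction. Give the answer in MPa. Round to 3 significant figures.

Spring index C = D/d = 125.0/9.3 = 13.4409
K_W = (4C−1)/(4C−4) + 0.615/C = 52.763/49.763 + 0.0458 = 1.1060
τ₀ = 8FD/(πd³) = 8·2390·125.0/(π·9.3³) = 2.39e+06/2527 = 945.8 MPa
τ_max = K·τ₀ = 1.1060 × 945.8 = 1046.1 MPa

1050 MPa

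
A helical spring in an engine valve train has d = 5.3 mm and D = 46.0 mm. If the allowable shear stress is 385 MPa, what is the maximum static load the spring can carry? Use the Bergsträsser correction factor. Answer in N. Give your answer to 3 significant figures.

C = D/d = 46.0/5.3 = 8.6792
K_B = (4C+2)/(4C−3) = 36.717/31.717 = 1.1576
τ_max = K·8FD/(πd³) → F_max = τ_allow·πd³/(8DK)
F_max = 385·π·5.3³/(8·46.0·1.1576) = 1.8007e+05/426.01 = 422.68 N

423 N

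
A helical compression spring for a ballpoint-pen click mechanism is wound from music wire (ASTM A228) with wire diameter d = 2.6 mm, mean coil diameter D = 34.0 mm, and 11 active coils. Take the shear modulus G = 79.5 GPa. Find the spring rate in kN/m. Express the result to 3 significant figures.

1.05 kN/m

k = Gd⁴/(8D³N_a) = (79.5×10³ × 2.6⁴) / (8 × 34.0³ × 11)
  = 3.63296e+06 / 3.45875e+06 = 1.0504 N/mm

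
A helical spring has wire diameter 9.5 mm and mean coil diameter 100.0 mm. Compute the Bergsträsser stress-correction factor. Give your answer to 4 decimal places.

1.1279

C = D/d = 100.0/9.5 = 10.5263
K_B = (4C+2)/(4C−3) = 44.105/39.105 = 1.1279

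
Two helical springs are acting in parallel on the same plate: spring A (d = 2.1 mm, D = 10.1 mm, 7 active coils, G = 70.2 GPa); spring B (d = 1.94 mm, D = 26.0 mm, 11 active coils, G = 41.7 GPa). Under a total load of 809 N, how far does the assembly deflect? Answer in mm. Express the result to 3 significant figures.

k_A = Gd⁴/(8D³N_a) = (70.2×10³)(2.1⁴)/(8·10.1³·7) = 23.663 N/mm
k_B = Gd⁴/(8D³N_a) = (41.7×10³)(1.94⁴)/(8·26.0³·11) = 0.38189 N/mm
Parallel: k_eq = 23.663 + 0.38189 = 24.044 N/mm
δ = F/k_eq = 809/24.044 = 33.646 mm

33.6 mm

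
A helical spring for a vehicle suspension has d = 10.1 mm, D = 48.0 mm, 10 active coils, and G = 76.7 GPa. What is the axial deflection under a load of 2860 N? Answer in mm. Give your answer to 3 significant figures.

31.7 mm

k = Gd⁴/(8D³N_a) = (76.7×10³)(10.1⁴)/(8·48.0³·10) = 90.213 N/mm
δ = F/k = 2860 / 90.213 = 31.703 mm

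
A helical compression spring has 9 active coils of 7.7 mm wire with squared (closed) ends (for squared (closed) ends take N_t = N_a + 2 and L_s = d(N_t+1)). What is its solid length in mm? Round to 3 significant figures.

squared (closed) ends: N_t = N_a + 2 = 9 + 2 = 11
L_s = d·(N_t+1) = 7.7 × 12 = 92.4 mm

92.4 mm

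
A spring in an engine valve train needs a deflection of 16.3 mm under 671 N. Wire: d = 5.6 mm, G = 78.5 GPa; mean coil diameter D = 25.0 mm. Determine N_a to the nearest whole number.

Required rate k = F/δ = 671/16.3 = 41.166 N/mm
N_a = Gd⁴/(8D³k) = (78.5×10³ × 5.6⁴)/(8 × 25.0³ × 41.166)
    = 7.72008e+07 / 5.14571e+06 = 15 → 15 coils

15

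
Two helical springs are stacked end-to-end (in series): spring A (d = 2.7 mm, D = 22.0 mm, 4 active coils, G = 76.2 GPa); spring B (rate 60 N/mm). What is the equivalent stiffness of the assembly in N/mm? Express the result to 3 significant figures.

9.92 N/mm

k_A = Gd⁴/(8D³N_a) = (76.2×10³)(2.7⁴)/(8·22.0³·4) = 11.885 N/mm
Series: 1/k_eq = 1/11.885 + 1/60 = 0.10081; k_eq = 9.9199 N/mm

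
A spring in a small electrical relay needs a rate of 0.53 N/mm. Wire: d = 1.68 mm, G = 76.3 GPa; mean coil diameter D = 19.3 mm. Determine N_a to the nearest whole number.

N_a = Gd⁴/(8D³k) = (76.3×10³ × 1.68⁴)/(8 × 19.3³ × 0.53)
    = 607801 / 30481.6 = 19.94 → 20 coils

20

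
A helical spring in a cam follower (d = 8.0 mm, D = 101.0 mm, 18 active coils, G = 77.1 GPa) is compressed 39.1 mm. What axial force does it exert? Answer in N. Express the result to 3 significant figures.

k = Gd⁴/(8D³N_a) = (77.1×10³)(8.0⁴)/(8·101.0³·18) = 2.1286 N/mm
F = k·δ = 2.1286 × 39.1 = 83.227 N

83.2 N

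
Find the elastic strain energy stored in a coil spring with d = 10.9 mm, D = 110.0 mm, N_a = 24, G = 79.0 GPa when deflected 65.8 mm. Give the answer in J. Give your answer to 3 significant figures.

9.45 J

k = Gd⁴/(8D³N_a) = (79.0×10³)(10.9⁴)/(8·110.0³·24) = 4.3637 N/mm
U = ½kδ² = 0.5 × 4.3637 × 65.8² = 9446.6 N·mm = 9.4466 J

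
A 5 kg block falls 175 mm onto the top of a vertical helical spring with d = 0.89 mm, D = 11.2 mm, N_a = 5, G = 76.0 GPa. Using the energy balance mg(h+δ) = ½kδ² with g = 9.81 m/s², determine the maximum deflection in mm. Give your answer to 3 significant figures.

211 mm

k = Gd⁴/(8D³N_a) = (76.0×10³)(0.89⁴)/(8·11.2³·5) = 0.84852 N/mm
W = mg = 5 × 9.81 = 49.05 N
½kδ² − Wδ − Wh = 0 → δ = (W + √(W² + 2kWh))/k
δ = (49.05 + √(2405.9 + 14566.9))/0.84852 = (49.05 + 130.28)/0.84852 = 211.35 mm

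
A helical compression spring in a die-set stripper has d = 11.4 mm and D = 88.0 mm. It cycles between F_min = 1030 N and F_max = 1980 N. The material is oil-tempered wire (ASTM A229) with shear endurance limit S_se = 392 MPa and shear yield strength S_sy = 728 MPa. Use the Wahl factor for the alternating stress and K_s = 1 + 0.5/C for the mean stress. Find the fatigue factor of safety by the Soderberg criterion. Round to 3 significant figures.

C = D/d = 88.0/11.4 = 7.7193; K_W = (4C−1)/(4C−4)+0.615/C = 1.1913; K_s = 1+0.5/C = 1.0648
F_a = (F_max−F_min)/2 = 475 N; F_m = (F_max+F_min)/2 = 1505 N
τ_a = K_W·8F_aD/(πd³) = 1.1913 × 71.846 = 85.589 MPa
τ_m = K_s·8F_mD/(πd³) = 1.0648 × 227.64 = 242.38 MPa
Soderberg: 1/n_f = τ_a/S_se + τ_m/S_sy = 85.589/392 + 242.38/728 = 0.21834 + 0.33294 = 0.55128
n_f = 1/0.55128 = 1.814

1.81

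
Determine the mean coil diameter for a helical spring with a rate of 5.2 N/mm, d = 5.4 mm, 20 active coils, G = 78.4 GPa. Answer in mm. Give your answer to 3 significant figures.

D = (Gd⁴/(8N_a·k))^(1/3) = (78.4×10³·5.4⁴/(8·20·5.2))^(1/3)
  = (80125)^(1/3) = 43.1111 mm

43.1 mm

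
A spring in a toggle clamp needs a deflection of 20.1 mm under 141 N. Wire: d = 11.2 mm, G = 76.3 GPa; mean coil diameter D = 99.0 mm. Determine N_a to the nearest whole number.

Required rate k = F/δ = 141/20.1 = 7.0149 N/mm
N_a = Gd⁴/(8D³k) = (76.3×10³ × 11.2⁴)/(8 × 99.0³ × 7.0149)
    = 1.2006e+09 / 5.44526e+07 = 22.05 → 22 coils

22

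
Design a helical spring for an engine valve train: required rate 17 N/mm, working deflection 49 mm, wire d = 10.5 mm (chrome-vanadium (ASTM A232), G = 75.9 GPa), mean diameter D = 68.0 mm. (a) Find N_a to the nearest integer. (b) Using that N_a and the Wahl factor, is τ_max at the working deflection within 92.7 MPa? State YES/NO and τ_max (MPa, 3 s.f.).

N_a = Gd⁴/(8D³k) = (75.9×10³)(10.5⁴)/(8·68.0³·17) = 21.57 → N_a = 22
Actual rate k = Gd⁴/(8D³·22) = 16.671 N/mm
Working load F = kδ = 16.671·49 = 816.88 N
C = 68.0/10.5 = 6.4762; K_W = (4C−1)/(4C−4)+0.615/C = 1.2319
τ_max = K_W·8FD/(πd³) = 1.2319·122.19 = 150.53 MPa
τ_max > 92.7 MPa → exceeds allowable

(a) 22 coils; (b) NO, τ_max = 151 MPa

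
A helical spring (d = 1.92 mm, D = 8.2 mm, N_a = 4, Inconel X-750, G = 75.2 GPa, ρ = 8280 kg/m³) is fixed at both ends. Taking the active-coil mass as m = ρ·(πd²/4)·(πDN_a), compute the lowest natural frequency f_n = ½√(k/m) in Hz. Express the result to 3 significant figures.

k = Gd⁴/(8D³N_a) = (75.2×10³)(1.92⁴)/(8·8.2³·4) = 57.92 N/mm = 57920 N/m
Wire length L = πDN_a = π·8.2·4 = 103.04 mm
m = ρ·(πd²/4)·L = 8280 × 2.8953×10⁻⁶ m² × 0.10304 m = 0.0024703 kg
f_n = ½√(k/m) = 0.5·√(57920/0.0024703) = 0.5·√(2.3447e+07) = 2421.1 Hz

2420 Hz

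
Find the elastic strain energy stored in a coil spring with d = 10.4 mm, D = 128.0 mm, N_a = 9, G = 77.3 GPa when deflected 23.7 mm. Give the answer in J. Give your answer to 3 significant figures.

1.68 J

k = Gd⁴/(8D³N_a) = (77.3×10³)(10.4⁴)/(8·128.0³·9) = 5.9889 N/mm
U = ½kδ² = 0.5 × 5.9889 × 23.7² = 1682 N·mm = 1.682 J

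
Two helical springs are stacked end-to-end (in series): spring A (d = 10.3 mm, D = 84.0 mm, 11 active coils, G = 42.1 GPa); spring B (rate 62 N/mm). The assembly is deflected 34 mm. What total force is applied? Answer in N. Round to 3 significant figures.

k_A = Gd⁴/(8D³N_a) = (42.1×10³)(10.3⁴)/(8·84.0³·11) = 9.0847 N/mm
Series: 1/k_eq = 1/9.0847 + 1/62 = 0.1262; k_eq = 7.9237 N/mm
F = k_eq·δ = 7.9237·34 = 269.4 N

269 N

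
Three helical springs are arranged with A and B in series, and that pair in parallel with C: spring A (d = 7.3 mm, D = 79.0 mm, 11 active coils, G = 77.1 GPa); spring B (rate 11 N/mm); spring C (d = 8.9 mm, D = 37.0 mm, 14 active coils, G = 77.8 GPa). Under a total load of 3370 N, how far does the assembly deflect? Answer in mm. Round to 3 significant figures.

k_A = Gd⁴/(8D³N_a) = (77.1×10³)(7.3⁴)/(8·79.0³·11) = 5.0464 N/mm
k_C = Gd⁴/(8D³N_a) = (77.8×10³)(8.9⁴)/(8·37.0³·14) = 86.043 N/mm
Springs A,B series: k_AB = 1/(1/5.0464+1/11) = 3.4594 N/mm; parallel with C: k_eq = 3.4594+86.043 = 89.503 N/mm
δ = F/k_eq = 3370/89.503 = 37.653 mm

37.7 mm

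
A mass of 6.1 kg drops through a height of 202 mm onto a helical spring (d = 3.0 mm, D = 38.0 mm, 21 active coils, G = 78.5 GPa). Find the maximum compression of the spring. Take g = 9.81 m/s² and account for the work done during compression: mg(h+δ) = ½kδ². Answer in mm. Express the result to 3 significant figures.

k = Gd⁴/(8D³N_a) = (78.5×10³)(3.0⁴)/(8·38.0³·21) = 0.68975 N/mm
W = mg = 6.1 × 9.81 = 59.841 N
½kδ² − Wδ − Wh = 0 → δ = (W + √(W² + 2kWh))/k
δ = (59.841 + √(3580.9 + 16675.3))/0.68975 = (59.841 + 142.32)/0.68975 = 293.1 mm

293 mm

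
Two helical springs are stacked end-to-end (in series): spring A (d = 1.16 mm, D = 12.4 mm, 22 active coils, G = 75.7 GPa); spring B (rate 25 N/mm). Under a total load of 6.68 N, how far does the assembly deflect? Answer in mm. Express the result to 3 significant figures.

16.6 mm

k_A = Gd⁴/(8D³N_a) = (75.7×10³)(1.16⁴)/(8·12.4³·22) = 0.40846 N/mm
Series: 1/k_eq = 1/0.40846 + 1/25 = 2.4882; k_eq = 0.40189 N/mm
δ = F/k_eq = 6.68/0.40189 = 16.621 mm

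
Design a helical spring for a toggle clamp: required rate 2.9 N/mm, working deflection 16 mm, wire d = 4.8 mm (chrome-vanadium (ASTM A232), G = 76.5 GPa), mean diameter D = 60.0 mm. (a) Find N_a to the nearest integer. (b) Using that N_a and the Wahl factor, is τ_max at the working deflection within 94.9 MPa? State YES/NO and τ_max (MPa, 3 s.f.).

(a) 8 coils; (b) YES, τ_max = 72.4 MPa

N_a = Gd⁴/(8D³k) = (76.5×10³)(4.8⁴)/(8·60.0³·2.9) = 8.104 → N_a = 8
Actual rate k = Gd⁴/(8D³·8) = 2.9376 N/mm
Working load F = kδ = 2.9376·16 = 47.002 N
C = 60.0/4.8 = 12.5000; K_W = (4C−1)/(4C−4)+0.615/C = 1.1144
τ_max = K_W·8FD/(πd³) = 1.1144·64.935 = 72.365 MPa
τ_max ≤ 94.9 MPa → acceptable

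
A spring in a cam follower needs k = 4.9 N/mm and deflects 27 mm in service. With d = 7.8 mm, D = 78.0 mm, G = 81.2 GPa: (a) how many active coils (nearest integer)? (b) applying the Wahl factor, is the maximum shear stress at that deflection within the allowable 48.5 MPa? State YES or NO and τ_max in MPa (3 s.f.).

N_a = Gd⁴/(8D³k) = (81.2×10³)(7.8⁴)/(8·78.0³·4.9) = 16.16 → N_a = 16
Actual rate k = Gd⁴/(8D³·16) = 4.9481 N/mm
Working load F = kδ = 4.9481·27 = 133.6 N
C = 78.0/7.8 = 10.0000; K_W = (4C−1)/(4C−4)+0.615/C = 1.1448
τ_max = K_W·8FD/(πd³) = 1.1448·55.918 = 64.017 MPa
τ_max > 48.5 MPa → exceeds allowable

(a) 16 coils; (b) NO, τ_max = 64.0 MPa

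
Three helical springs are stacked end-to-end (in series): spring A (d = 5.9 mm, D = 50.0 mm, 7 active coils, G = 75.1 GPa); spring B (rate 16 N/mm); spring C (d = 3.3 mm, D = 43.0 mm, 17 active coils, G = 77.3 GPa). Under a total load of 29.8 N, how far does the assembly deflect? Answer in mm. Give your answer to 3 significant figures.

k_A = Gd⁴/(8D³N_a) = (75.1×10³)(5.9⁴)/(8·50.0³·7) = 13 N/mm
k_C = Gd⁴/(8D³N_a) = (77.3×10³)(3.3⁴)/(8·43.0³·17) = 0.8478 N/mm
Series: 1/k_eq = 1/13 + 1/16 + 1/0.8478 = 1.319; k_eq = 0.75818 N/mm
δ = F/k_eq = 29.8/0.75818 = 39.305 mm

39.3 mm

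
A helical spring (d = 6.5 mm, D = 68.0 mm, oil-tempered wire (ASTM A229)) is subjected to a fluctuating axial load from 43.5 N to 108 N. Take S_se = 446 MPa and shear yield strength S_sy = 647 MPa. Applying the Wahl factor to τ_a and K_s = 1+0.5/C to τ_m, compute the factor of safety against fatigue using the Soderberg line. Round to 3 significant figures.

C = D/d = 68.0/6.5 = 10.4615; K_W = (4C−1)/(4C−4)+0.615/C = 1.1381; K_s = 1+0.5/C = 1.0478
F_a = (F_max−F_min)/2 = 32.25 N; F_m = (F_max+F_min)/2 = 75.75 N
τ_a = K_W·8F_aD/(πd³) = 1.1381 × 20.335 = 23.142 MPa
τ_m = K_s·8F_mD/(πd³) = 1.0478 × 47.763 = 50.046 MPa
Soderberg: 1/n_f = τ_a/S_se + τ_m/S_sy = 23.142/446 + 50.046/647 = 0.05189 + 0.07735 = 0.12924
n_f = 1/0.12924 = 7.738

7.74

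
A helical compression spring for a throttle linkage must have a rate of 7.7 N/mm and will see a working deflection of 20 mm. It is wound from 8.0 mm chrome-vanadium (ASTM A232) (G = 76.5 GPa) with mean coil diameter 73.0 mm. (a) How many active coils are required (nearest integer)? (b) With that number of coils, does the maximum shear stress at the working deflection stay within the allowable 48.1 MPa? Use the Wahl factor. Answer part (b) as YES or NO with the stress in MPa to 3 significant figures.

N_a = Gd⁴/(8D³k) = (76.5×10³)(8.0⁴)/(8·73.0³·7.7) = 13.08 → N_a = 13
Actual rate k = Gd⁴/(8D³·13) = 7.745 N/mm
Working load F = kδ = 7.745·20 = 154.9 N
C = 73.0/8.0 = 9.1250; K_W = (4C−1)/(4C−4)+0.615/C = 1.1597
τ_max = K_W·8FD/(πd³) = 1.1597·56.24 = 65.221 MPa
τ_max > 48.1 MPa → exceeds allowable

(a) 13 coils; (b) NO, τ_max = 65.2 MPa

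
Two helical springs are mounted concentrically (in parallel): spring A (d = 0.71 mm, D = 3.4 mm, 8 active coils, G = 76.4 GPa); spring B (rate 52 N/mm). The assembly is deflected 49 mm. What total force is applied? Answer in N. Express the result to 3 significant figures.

2930 N

k_A = Gd⁴/(8D³N_a) = (76.4×10³)(0.71⁴)/(8·3.4³·8) = 7.7181 N/mm
Parallel: k_eq = 7.7181 + 52 = 59.718 N/mm
F = k_eq·δ = 59.718·49 = 2926.2 N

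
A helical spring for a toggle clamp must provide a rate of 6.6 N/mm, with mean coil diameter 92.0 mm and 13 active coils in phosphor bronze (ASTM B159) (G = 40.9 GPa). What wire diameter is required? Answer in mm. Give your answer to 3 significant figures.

d = (8D³N_a·k / G)^(1/4) = (8·92.0³·13·6.6 / (40.9×10³))^0.25
  = (13068)^0.25 = 10.6919 mm

10.7 mm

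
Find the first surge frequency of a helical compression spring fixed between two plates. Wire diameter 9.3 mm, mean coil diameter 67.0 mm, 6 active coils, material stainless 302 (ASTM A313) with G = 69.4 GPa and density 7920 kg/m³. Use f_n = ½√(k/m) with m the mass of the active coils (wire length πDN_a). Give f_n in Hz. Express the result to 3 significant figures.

115 Hz

k = Gd⁴/(8D³N_a) = (69.4×10³)(9.3⁴)/(8·67.0³·6) = 35.96 N/mm = 35960 N/m
Wire length L = πDN_a = π·67.0·6 = 1262.9 mm
m = ρ·(πd²/4)·L = 7920 × 67.929×10⁻⁶ m² × 1.2629 m = 0.67945 kg
f_n = ½√(k/m) = 0.5·√(35960/0.67945) = 0.5·√(52926) = 115.03 Hz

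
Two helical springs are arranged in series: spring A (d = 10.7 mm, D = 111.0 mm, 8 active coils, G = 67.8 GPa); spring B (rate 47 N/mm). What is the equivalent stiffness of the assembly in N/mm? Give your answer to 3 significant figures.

k_A = Gd⁴/(8D³N_a) = (67.8×10³)(10.7⁴)/(8·111.0³·8) = 10.154 N/mm
Series: 1/k_eq = 1/10.154 + 1/47 = 0.11976; k_eq = 8.3497 N/mm

8.35 N/mm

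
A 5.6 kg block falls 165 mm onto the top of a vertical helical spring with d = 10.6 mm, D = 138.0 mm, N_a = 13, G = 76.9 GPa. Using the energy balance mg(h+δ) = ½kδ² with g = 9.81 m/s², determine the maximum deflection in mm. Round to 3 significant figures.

88.6 mm

k = Gd⁴/(8D³N_a) = (76.9×10³)(10.6⁴)/(8·138.0³·13) = 3.5521 N/mm
W = mg = 5.6 × 9.81 = 54.936 N
½kδ² − Wδ − Wh = 0 → δ = (W + √(W² + 2kWh))/k
δ = (54.936 + √(3018 + 64394.7))/3.5521 = (54.936 + 259.64)/3.5521 = 88.562 mm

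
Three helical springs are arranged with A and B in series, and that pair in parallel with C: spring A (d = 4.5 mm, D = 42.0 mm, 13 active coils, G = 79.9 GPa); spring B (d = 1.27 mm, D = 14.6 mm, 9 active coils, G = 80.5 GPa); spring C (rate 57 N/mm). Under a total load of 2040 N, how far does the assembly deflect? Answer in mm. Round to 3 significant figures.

k_A = Gd⁴/(8D³N_a) = (79.9×10³)(4.5⁴)/(8·42.0³·13) = 4.2522 N/mm
k_B = Gd⁴/(8D³N_a) = (80.5×10³)(1.27⁴)/(8·14.6³·9) = 0.93459 N/mm
Springs A,B series: k_AB = 1/(1/4.2522+1/0.93459) = 0.76619 N/mm; parallel with C: k_eq = 0.76619+57 = 57.766 N/mm
δ = F/k_eq = 2040/57.766 = 35.315 mm

35.3 mm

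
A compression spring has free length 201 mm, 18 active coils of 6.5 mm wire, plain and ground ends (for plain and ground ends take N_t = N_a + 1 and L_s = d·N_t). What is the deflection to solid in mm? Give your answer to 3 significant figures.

N_t = 19; L_s = 6.5·19 = 123.5 mm
δ_solid = L₀ − L_s = 201 − 123.5 = 77.5 mm

77.5 mm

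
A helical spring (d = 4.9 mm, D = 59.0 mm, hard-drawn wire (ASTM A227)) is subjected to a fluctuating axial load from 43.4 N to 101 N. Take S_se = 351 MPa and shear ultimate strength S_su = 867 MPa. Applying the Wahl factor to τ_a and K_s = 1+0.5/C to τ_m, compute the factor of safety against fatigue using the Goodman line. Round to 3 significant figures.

C = D/d = 59.0/4.9 = 12.0408; K_W = (4C−1)/(4C−4)+0.615/C = 1.1190; K_s = 1+0.5/C = 1.0415
F_a = (F_max−F_min)/2 = 28.8 N; F_m = (F_max+F_min)/2 = 72.2 N
τ_a = K_W·8F_aD/(πd³) = 1.1190 × 36.779 = 41.156 MPa
τ_m = K_s·8F_mD/(πd³) = 1.0415 × 92.202 = 96.031 MPa
Goodman: 1/n_f = τ_a/S_se + τ_m/S_su = 41.156/351 + 96.031/867 = 0.11725 + 0.11076 = 0.22801
n_f = 1/0.22801 = 4.386

4.39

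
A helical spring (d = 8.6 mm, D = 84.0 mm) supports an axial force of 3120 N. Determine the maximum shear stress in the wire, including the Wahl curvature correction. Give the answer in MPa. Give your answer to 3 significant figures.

1210 MPa

Spring index C = D/d = 84.0/8.6 = 9.7674
K_W = (4C−1)/(4C−4) + 0.615/C = 38.070/35.070 + 0.0630 = 1.1485
τ₀ = 8FD/(πd³) = 8·3120·84.0/(π·8.6³) = 2.09664e+06/1998.2 = 1049.2 MPa
τ_max = K·τ₀ = 1.1485 × 1049.2 = 1205.1 MPa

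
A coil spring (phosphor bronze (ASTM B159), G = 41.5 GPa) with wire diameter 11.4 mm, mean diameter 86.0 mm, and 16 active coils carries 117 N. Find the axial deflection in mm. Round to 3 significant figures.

13.6 mm

k = Gd⁴/(8D³N_a) = (41.5×10³)(11.4⁴)/(8·86.0³·16) = 8.6092 N/mm
δ = F/k = 117 / 8.6092 = 13.59 mm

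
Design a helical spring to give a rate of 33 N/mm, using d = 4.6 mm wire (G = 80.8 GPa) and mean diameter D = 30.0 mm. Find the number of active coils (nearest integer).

5

N_a = Gd⁴/(8D³k) = (80.8×10³ × 4.6⁴)/(8 × 30.0³ × 33)
    = 3.61778e+07 / 7.128e+06 = 5.075 → 5 coils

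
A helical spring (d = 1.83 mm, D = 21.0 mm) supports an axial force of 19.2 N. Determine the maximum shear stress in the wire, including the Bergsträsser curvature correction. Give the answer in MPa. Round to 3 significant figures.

187 MPa

Spring index C = D/d = 21.0/1.83 = 11.4754
K_B = (4C+2)/(4C−3) = 47.902/42.902 = 1.1165
τ₀ = 8FD/(πd³) = 8·19.2·21.0/(π·1.83³) = 3225.6/19.253 = 167.54 MPa
τ_max = K·τ₀ = 1.1165 × 167.54 = 187.06 MPa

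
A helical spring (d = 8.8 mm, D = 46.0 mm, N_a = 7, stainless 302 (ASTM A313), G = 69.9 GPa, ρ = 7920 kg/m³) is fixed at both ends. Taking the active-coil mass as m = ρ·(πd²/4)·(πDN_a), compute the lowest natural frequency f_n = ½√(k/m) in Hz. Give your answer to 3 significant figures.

k = Gd⁴/(8D³N_a) = (69.9×10³)(8.8⁴)/(8·46.0³·7) = 76.904 N/mm = 76904 N/m
Wire length L = πDN_a = π·46.0·7 = 1011.6 mm
m = ρ·(πd²/4)·L = 7920 × 60.821×10⁻⁶ m² × 1.0116 m = 0.48729 kg
f_n = ½√(k/m) = 0.5·√(76904/0.48729) = 0.5·√(1.5782e+05) = 198.63 Hz

199 Hz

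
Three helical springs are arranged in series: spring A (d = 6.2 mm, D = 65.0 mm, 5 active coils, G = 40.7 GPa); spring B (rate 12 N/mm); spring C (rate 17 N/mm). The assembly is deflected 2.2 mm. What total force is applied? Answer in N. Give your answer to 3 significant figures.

k_A = Gd⁴/(8D³N_a) = (40.7×10³)(6.2⁴)/(8·65.0³·5) = 5.4747 N/mm
Series: 1/k_eq = 1/5.4747 + 1/12 + 1/17 = 0.32481; k_eq = 3.0787 N/mm
F = k_eq·δ = 3.0787·2.2 = 6.7731 N

6.77 N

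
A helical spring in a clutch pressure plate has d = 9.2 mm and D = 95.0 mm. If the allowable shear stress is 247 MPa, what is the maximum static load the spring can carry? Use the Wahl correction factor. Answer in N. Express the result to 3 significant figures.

697 N

C = D/d = 95.0/9.2 = 10.3261
K_W = (4C−1)/(4C−4) + 0.615/C = 40.304/37.304 + 0.0596 = 1.1400
τ_max = K·8FD/(πd³) → F_max = τ_allow·πd³/(8DK)
F_max = 247·π·9.2³/(8·95.0·1.1400) = 6.0424e+05/866.38 = 697.43 N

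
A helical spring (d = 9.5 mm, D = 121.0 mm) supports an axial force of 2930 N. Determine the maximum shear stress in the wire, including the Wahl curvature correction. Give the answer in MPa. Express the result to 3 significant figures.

1170 MPa

Spring index C = D/d = 121.0/9.5 = 12.7368
K_W = (4C−1)/(4C−4) + 0.615/C = 49.947/46.947 + 0.0483 = 1.1122
τ₀ = 8FD/(πd³) = 8·2930·121.0/(π·9.5³) = 2.83624e+06/2693.5 = 1053 MPa
τ_max = K·τ₀ = 1.1122 × 1053 = 1171.1 MPa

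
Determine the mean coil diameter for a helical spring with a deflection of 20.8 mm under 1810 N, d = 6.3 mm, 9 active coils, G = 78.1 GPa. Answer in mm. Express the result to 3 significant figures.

Required rate k = F/δ = 1810/20.8 = 87.019 N/mm
D = (Gd⁴/(8N_a·k))^(1/3) = (78.1×10³·6.3⁴/(8·9·87.019))^(1/3)
  = (19636.6)^(1/3) = 26.9788 mm

27.0 mm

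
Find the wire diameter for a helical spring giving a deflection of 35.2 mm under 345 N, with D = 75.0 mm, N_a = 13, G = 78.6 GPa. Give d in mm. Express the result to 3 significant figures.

8.60 mm

Required rate k = F/δ = 345/35.2 = 9.8011 N/mm
d = (8D³N_a·k / G)^(1/4) = (8·75.0³·13·9.8011 / (78.6×10³))^0.25
  = (5471.1)^0.25 = 8.6004 mm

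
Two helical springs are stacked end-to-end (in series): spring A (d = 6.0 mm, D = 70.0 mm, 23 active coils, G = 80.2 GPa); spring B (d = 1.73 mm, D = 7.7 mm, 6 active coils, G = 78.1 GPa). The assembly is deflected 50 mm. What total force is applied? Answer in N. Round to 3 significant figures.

78.3 N

k_A = Gd⁴/(8D³N_a) = (80.2×10³)(6.0⁴)/(8·70.0³·23) = 1.6469 N/mm
k_B = Gd⁴/(8D³N_a) = (78.1×10³)(1.73⁴)/(8·7.7³·6) = 31.924 N/mm
Series: 1/k_eq = 1/1.6469 + 1/31.924 = 0.63853; k_eq = 1.5661 N/mm
F = k_eq·δ = 1.5661·50 = 78.305 N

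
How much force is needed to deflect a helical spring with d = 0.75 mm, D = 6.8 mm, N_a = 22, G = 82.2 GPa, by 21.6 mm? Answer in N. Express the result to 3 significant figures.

10.2 N

k = Gd⁴/(8D³N_a) = (82.2×10³)(0.75⁴)/(8·6.8³·22) = 0.46998 N/mm
F = k·δ = 0.46998 × 21.6 = 10.152 N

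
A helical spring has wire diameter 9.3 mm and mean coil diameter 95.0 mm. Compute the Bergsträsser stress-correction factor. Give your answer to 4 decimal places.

1.1321

C = D/d = 95.0/9.3 = 10.2151
K_B = (4C+2)/(4C−3) = 42.860/37.860 = 1.1321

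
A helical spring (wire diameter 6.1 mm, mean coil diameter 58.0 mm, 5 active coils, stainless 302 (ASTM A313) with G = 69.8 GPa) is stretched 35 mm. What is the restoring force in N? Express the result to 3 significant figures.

k = Gd⁴/(8D³N_a) = (69.8×10³)(6.1⁴)/(8·58.0³·5) = 12.383 N/mm
F = k·δ = 12.383 × 35 = 433.41 N

433 N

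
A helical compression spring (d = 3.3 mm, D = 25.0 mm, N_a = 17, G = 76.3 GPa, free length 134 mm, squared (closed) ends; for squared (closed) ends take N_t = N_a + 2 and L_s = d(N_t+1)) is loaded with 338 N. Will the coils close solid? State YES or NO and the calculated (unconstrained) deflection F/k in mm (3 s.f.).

k = Gd⁴/(8D³N_a) = (76.3×10³)(3.3⁴)/(8·25.0³·17) = 4.2582 N/mm
N_t = 19; L_s = 3.3·20 = 66 mm; δ_solid = L₀ − L_s = 134 − 66 = 68 mm
δ = F/k = 338/4.2582 = 79.377 mm
δ ≥ δ_solid → spring goes solid

YES, δ = 79.4 mm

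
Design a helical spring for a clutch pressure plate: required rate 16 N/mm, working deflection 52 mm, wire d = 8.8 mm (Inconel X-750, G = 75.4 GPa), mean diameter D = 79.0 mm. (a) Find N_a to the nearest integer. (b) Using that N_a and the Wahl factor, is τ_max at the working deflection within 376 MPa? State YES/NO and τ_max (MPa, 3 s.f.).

(a) 7 coils; (b) YES, τ_max = 292 MPa

N_a = Gd⁴/(8D³k) = (75.4×10³)(8.8⁴)/(8·79.0³·16) = 7.165 → N_a = 7
Actual rate k = Gd⁴/(8D³·7) = 16.377 N/mm
Working load F = kδ = 16.377·52 = 851.6 N
C = 79.0/8.8 = 8.9773; K_W = (4C−1)/(4C−4)+0.615/C = 1.1625
τ_max = K_W·8FD/(πd³) = 1.1625·251.39 = 292.25 MPa
τ_max ≤ 376 MPa → acceptable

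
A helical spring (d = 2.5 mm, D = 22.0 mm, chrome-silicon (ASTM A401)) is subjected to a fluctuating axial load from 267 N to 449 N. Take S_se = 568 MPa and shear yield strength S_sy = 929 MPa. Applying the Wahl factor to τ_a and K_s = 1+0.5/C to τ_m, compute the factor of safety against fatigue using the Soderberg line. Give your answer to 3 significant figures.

C = D/d = 22.0/2.5 = 8.8000; K_W = (4C−1)/(4C−4)+0.615/C = 1.1660; K_s = 1+0.5/C = 1.0568
F_a = (F_max−F_min)/2 = 91 N; F_m = (F_max+F_min)/2 = 358 N
τ_a = K_W·8F_aD/(πd³) = 1.1660 × 326.28 = 380.45 MPa
τ_m = K_s·8F_mD/(πd³) = 1.0568 × 1283.6 = 1356.5 MPa
Soderberg: 1/n_f = τ_a/S_se + τ_m/S_sy = 380.45/568 + 1356.5/929 = 0.66981 + 1.46019 = 2.13
n_f = 1/2.13 = 0.4695

0.469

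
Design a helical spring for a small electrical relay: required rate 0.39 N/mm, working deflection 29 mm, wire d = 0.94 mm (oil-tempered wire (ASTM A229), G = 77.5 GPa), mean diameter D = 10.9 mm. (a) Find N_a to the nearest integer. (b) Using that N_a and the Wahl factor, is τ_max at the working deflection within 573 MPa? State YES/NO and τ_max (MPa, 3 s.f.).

N_a = Gd⁴/(8D³k) = (77.5×10³)(0.94⁴)/(8·10.9³·0.39) = 14.98 → N_a = 15
Actual rate k = Gd⁴/(8D³·15) = 0.38936 N/mm
Working load F = kδ = 0.38936·29 = 11.291 N
C = 10.9/0.94 = 11.5957; K_W = (4C−1)/(4C−4)+0.615/C = 1.1238
τ_max = K_W·8FD/(πd³) = 1.1238·377.34 = 424.06 MPa
τ_max ≤ 573 MPa → acceptable

(a) 15 coils; (b) YES, τ_max = 424 MPa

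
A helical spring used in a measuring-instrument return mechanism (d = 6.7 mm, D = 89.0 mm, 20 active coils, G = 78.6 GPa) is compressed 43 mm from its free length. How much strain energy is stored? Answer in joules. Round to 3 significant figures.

1.30 J

k = Gd⁴/(8D³N_a) = (78.6×10³)(6.7⁴)/(8·89.0³·20) = 1.4042 N/mm
U = ½kδ² = 0.5 × 1.4042 × 43² = 1298.2 N·mm = 1.2982 J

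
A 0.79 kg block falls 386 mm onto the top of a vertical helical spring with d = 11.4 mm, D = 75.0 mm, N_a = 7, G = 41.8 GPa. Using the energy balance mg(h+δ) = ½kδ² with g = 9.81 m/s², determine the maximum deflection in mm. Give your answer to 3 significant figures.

k = Gd⁴/(8D³N_a) = (41.8×10³)(11.4⁴)/(8·75.0³·7) = 29.883 N/mm
W = mg = 0.79 × 9.81 = 7.7499 N
½kδ² − Wδ − Wh = 0 → δ = (W + √(W² + 2kWh))/k
δ = (7.7499 + √(60.061 + 178788))/29.883 = (7.7499 + 422.9)/29.883 = 14.411 mm

14.4 mm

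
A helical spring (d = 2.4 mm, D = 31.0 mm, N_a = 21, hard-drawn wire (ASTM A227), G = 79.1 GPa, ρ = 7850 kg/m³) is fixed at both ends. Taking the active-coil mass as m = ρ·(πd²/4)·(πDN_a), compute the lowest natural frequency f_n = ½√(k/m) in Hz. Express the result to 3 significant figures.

42.5 Hz

k = Gd⁴/(8D³N_a) = (79.1×10³)(2.4⁴)/(8·31.0³·21) = 0.52436 N/mm = 524.36 N/m
Wire length L = πDN_a = π·31.0·21 = 2045.2 mm
m = ρ·(πd²/4)·L = 7850 × 4.5239×10⁻⁶ m² × 2.0452 m = 0.072629 kg
f_n = ½√(k/m) = 0.5·√(524.36/0.072629) = 0.5·√(7219.6) = 42.484 Hz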